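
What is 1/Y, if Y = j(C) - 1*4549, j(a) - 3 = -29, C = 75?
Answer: -1/4575 ≈ -0.00021858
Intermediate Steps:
j(a) = -26 (j(a) = 3 - 29 = -26)
Y = -4575 (Y = -26 - 1*4549 = -26 - 4549 = -4575)
1/Y = 1/(-4575) = -1/4575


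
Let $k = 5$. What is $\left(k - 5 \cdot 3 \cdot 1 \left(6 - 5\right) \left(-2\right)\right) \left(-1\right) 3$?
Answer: $-105$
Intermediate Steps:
$\left(k - 5 \cdot 3 \cdot 1 \left(6 - 5\right) \left(-2\right)\right) \left(-1\right) 3 = \left(5 - 5 \cdot 3 \cdot 1 \left(6 - 5\right) \left(-2\right)\right) \left(-1\right) 3 = \left(5 - 5 \cdot 3 \cdot 1 \left(-2\right)\right) \left(-1\right) 3 = \left(5 - 5 \cdot 3 \left(-2\right)\right) \left(-1\right) 3 = \left(5 - -30\right) \left(-1\right) 3 = \left(5 + 30\right) \left(-1\right) 3 = 35 \left(-1\right) 3 = \left(-35\right) 3 = -105$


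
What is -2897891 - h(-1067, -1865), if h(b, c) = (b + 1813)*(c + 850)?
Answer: -2140701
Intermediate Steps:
h(b, c) = (850 + c)*(1813 + b) (h(b, c) = (1813 + b)*(850 + c) = (850 + c)*(1813 + b))
-2897891 - h(-1067, -1865) = -2897891 - (1541050 + 850*(-1067) + 1813*(-1865) - 1067*(-1865)) = -2897891 - (1541050 - 906950 - 3381245 + 1989955) = -2897891 - 1*(-757190) = -2897891 + 757190 = -2140701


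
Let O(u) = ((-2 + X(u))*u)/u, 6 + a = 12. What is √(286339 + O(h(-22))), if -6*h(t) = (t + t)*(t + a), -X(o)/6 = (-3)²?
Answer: √286283 ≈ 535.05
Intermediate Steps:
a = 6 (a = -6 + 12 = 6)
X(o) = -54 (X(o) = -6*(-3)² = -6*9 = -54)
h(t) = -t*(6 + t)/3 (h(t) = -(t + t)*(t + 6)/6 = -2*t*(6 + t)/6 = -t*(6 + t)/3)
O(u) = -56 (O(u) = ((-2 - 54)*u)/u = (-56*u)/u = -56)
√(286339 + O(h(-22))) = √(286339 - 56) = √286283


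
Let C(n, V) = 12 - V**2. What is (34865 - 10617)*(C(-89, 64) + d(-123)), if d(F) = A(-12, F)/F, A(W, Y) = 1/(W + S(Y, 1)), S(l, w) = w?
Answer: -133985985448/1353 ≈ -9.9029e+7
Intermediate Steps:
A(W, Y) = 1/(1 + W) (A(W, Y) = 1/(W + 1) = 1/(1 + W))
d(F) = -1/(11*F) (d(F) = 1/((1 - 12)*F) = 1/((-11)*F) = -1/(11*F))
(34865 - 10617)*(C(-89, 64) + d(-123)) = (34865 - 10617)*((12 - 1*64**2) - 1/11/(-123)) = 24248*((12 - 1*4096) - 1/11*(-1/123)) = 24248*((12 - 4096) + 1/1353) = 24248*(-4084 + 1/1353) = 24248*(-5525651/1353) = -133985985448/1353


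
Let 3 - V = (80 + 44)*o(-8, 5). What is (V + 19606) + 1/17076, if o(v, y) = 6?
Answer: 322138741/17076 ≈ 18865.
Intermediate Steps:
V = -741 (V = 3 - (80 + 44)*6 = 3 - 124*6 = 3 - 1*744 = 3 - 744 = -741)
(V + 19606) + 1/17076 = (-741 + 19606) + 1/17076 = 18865 + 1/17076 = 322138741/17076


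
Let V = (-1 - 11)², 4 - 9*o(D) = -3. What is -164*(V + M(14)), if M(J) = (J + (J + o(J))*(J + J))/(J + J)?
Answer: -235094/9 ≈ -26122.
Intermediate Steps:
o(D) = 7/9 (o(D) = 4/9 - ⅑*(-3) = 4/9 + ⅓ = 7/9)
V = 144 (V = (-12)² = 144)
M(J) = (J + 2*J*(7/9 + J))/(2*J) (M(J) = (J + (J + 7/9)*(J + J))/(J + J) = (J + (7/9 + J)*(2*J))/((2*J)) = (J + 2*J*(7/9 + J))*(1/(2*J)) = (J + 2*J*(7/9 + J))/(2*J))
-164*(V + M(14)) = -164*(144 + (23/18 + 14)) = -164*(144 + 275/18) = -164*2867/18 = -235094/9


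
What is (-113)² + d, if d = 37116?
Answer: 49885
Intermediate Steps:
(-113)² + d = (-113)² + 37116 = 12769 + 37116 = 49885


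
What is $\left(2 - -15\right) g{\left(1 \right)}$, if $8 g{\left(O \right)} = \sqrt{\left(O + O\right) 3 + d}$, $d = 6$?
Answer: $\frac{17 \sqrt{3}}{4} \approx 7.3612$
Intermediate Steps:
$g{\left(O \right)} = \frac{\sqrt{6 + 6 O}}{8}$ ($g{\left(O \right)} = \frac{\sqrt{\left(O + O\right) 3 + 6}}{8} = \frac{\sqrt{2 O 3 + 6}}{8} = \frac{\sqrt{6 O + 6}}{8} = \frac{\sqrt{6 + 6 O}}{8}$)
$\left(2 - -15\right) g{\left(1 \right)} = \left(2 - -15\right) \frac{\sqrt{6 + 6 \cdot 1}}{8} = \left(2 + 15\right) \frac{\sqrt{6 + 6}}{8} = 17 \frac{\sqrt{12}}{8} = 17 \frac{2 \sqrt{3}}{8} = 17 \frac{\sqrt{3}}{4} = \frac{17 \sqrt{3}}{4}$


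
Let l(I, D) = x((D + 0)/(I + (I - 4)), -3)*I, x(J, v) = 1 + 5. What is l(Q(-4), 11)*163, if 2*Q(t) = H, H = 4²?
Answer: 7824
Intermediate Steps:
H = 16
x(J, v) = 6
Q(t) = 8 (Q(t) = (½)*16 = 8)
l(I, D) = 6*I
l(Q(-4), 11)*163 = (6*8)*163 = 48*163 = 7824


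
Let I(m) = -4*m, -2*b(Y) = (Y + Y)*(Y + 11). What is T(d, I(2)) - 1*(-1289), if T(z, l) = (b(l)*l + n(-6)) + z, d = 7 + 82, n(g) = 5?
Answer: 1191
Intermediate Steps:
b(Y) = -Y*(11 + Y) (b(Y) = -(Y + Y)*(Y + 11)/2 = -2*Y*(11 + Y)/2 = -Y*(11 + Y))
d = 89
T(z, l) = 5 + z - l²*(11 + l) (T(z, l) = ((-l*(11 + l))*l + 5) + z = (-l²*(11 + l) + 5) + z = (5 - l²*(11 + l)) + z = 5 + z - l²*(11 + l))
T(d, I(2)) - 1*(-1289) = (5 + 89 - (-4*2)²*(11 - 4*2)) - 1*(-1289) = (5 + 89 - 1*(-8)²*(11 - 8)) + 1289 = (5 + 89 - 1*64*3) + 1289 = (5 + 89 - 192) + 1289 = -98 + 1289 = 1191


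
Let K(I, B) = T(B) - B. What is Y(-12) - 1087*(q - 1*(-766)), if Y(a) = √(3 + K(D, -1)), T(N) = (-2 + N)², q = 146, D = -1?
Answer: -991344 + √13 ≈ -9.9134e+5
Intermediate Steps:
K(I, B) = (-2 + B)² - B
Y(a) = √13 (Y(a) = √(3 + ((-2 - 1)² - 1*(-1))) = √(3 + ((-3)² + 1)) = √(3 + (9 + 1)) = √(3 + 10) = √13)
Y(-12) - 1087*(q - 1*(-766)) = √13 - 1087*(146 - 1*(-766)) = √13 - 1087*(146 + 766) = √13 - 1087*912 = √13 - 991344 = -991344 + √13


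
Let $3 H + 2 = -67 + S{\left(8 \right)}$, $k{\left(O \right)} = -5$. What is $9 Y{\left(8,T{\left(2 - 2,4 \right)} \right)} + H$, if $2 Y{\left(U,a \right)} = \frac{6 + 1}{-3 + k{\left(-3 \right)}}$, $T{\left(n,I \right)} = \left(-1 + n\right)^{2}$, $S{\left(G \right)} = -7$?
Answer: $- \frac{1405}{48} \approx -29.271$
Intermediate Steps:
$H = - \frac{76}{3}$ ($H = - \frac{2}{3} + \frac{-67 - 7}{3} = - \frac{2}{3} + \frac{1}{3} \left(-74\right) = - \frac{2}{3} - \frac{74}{3} = - \frac{76}{3} \approx -25.333$)
$Y{\left(U,a \right)} = - \frac{7}{16}$ ($Y{\left(U,a \right)} = \frac{\left(6 + 1\right) \frac{1}{-3 - 5}}{2} = \frac{7 \frac{1}{-8}}{2} = \frac{7 \left(- \frac{1}{8}\right)}{2} = \frac{1}{2} \left(- \frac{7}{8}\right) = - \frac{7}{16}$)
$9 Y{\left(8,T{\left(2 - 2,4 \right)} \right)} + H = 9 \left(- \frac{7}{16}\right) - \frac{76}{3} = - \frac{63}{16} - \frac{76}{3} = - \frac{1405}{48}$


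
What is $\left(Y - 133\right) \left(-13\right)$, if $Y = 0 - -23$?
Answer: $1430$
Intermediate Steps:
$Y = 23$ ($Y = 0 + 23 = 23$)
$\left(Y - 133\right) \left(-13\right) = \left(23 - 133\right) \left(-13\right) = \left(-110\right) \left(-13\right) = 1430$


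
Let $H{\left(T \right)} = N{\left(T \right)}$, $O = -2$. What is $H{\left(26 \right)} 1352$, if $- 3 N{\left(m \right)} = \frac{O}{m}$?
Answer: $\frac{104}{3} \approx 34.667$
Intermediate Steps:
$N{\left(m \right)} = \frac{2}{3 m}$ ($N{\left(m \right)} = - \frac{\left(-2\right) \frac{1}{m}}{3} = \frac{2}{3 m}$)
$H{\left(T \right)} = \frac{2}{3 T}$
$H{\left(26 \right)} 1352 = \frac{2}{3 \cdot 26} \cdot 1352 = \frac{2}{3} \cdot \frac{1}{26} \cdot 1352 = \frac{1}{39} \cdot 1352 = \frac{104}{3}$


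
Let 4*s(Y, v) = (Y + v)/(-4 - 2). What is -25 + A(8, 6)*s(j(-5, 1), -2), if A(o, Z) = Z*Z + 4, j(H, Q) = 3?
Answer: -80/3 ≈ -26.667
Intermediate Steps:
A(o, Z) = 4 + Z² (A(o, Z) = Z² + 4 = 4 + Z²)
s(Y, v) = -Y/24 - v/24 (s(Y, v) = ((Y + v)/(-4 - 2))/4 = ((Y + v)/(-6))/4 = ((Y + v)*(-⅙))/4 = (-Y/6 - v/6)/4 = -Y/24 - v/24)
-25 + A(8, 6)*s(j(-5, 1), -2) = -25 + (4 + 6²)*(-1/24*3 - 1/24*(-2)) = -25 + (4 + 36)*(-⅛ + 1/12) = -25 + 40*(-1/24) = -25 - 5/3 = -80/3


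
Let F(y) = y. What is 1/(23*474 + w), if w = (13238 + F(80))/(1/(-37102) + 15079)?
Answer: 559461057/6099738567850 ≈ 9.1719e-5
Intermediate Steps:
w = 494124436/559461057 (w = (13238 + 80)/(1/(-37102) + 15079) = 13318/(-1/37102 + 15079) = 13318/(559461057/37102) = 13318*(37102/559461057) = 494124436/559461057 ≈ 0.88321)
1/(23*474 + w) = 1/(23*474 + 494124436/559461057) = 1/(10902 + 494124436/559461057) = 1/(6099738567850/559461057) = 559461057/6099738567850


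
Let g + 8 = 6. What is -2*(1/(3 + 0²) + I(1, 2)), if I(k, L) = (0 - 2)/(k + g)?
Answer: -14/3 ≈ -4.6667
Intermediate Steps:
g = -2 (g = -8 + 6 = -2)
I(k, L) = -2/(-2 + k) (I(k, L) = (0 - 2)/(k - 2) = -2/(-2 + k))
-2*(1/(3 + 0²) + I(1, 2)) = -2*(1/(3 + 0²) - 2/(-2 + 1)) = -2*(1/(3 + 0) - 2/(-1)) = -2*(1/3 - 2*(-1)) = -2*(⅓ + 2) = -2*7/3 = -14/3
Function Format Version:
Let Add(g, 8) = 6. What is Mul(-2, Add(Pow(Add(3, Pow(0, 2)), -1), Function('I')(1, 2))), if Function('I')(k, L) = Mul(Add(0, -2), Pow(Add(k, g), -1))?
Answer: Rational(-14, 3) ≈ -4.6667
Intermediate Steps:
g = -2 (g = Add(-8, 6) = -2)
Function('I')(k, L) = Mul(-2, Pow(Add(-2, k), -1)) (Function('I')(k, L) = Mul(Add(0, -2), Pow(Add(k, -2), -1)) = Mul(-2, Pow(Add(-2, k), -1)))
Mul(-2, Add(Pow(Add(3, Pow(0, 2)), -1), Function('I')(1, 2))) = Mul(-2, Add(Pow(Add(3, Pow(0, 2)), -1), Mul(-2, Pow(Add(-2, 1), -1)))) = Mul(-2, Add(Pow(Add(3, 0), -1), Mul(-2, Pow(-1, -1)))) = Mul(-2, Add(Pow(3, -1), Mul(-2, -1))) = Mul(-2, Add(Rational(1, 3), 2)) = Mul(-2, Rational(7, 3)) = Rational(-14, 3)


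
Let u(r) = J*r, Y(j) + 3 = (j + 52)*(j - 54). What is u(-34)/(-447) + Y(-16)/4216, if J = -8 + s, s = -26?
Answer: -6001477/1884552 ≈ -3.1846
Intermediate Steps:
Y(j) = -3 + (-54 + j)*(52 + j) (Y(j) = -3 + (j + 52)*(j - 54) = -3 + (52 + j)*(-54 + j) = -3 + (-54 + j)*(52 + j))
J = -34 (J = -8 - 26 = -34)
u(r) = -34*r
u(-34)/(-447) + Y(-16)/4216 = -34*(-34)/(-447) + (-2811 + (-16)**2 - 2*(-16))/4216 = 1156*(-1/447) + (-2811 + 256 + 32)*(1/4216) = -1156/447 - 2523*1/4216 = -1156/447 - 2523/4216 = -6001477/1884552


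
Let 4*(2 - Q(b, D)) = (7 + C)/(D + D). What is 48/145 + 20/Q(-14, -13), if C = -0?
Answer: 62384/6235 ≈ 10.005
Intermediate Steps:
C = 0 (C = -1*0 = 0)
Q(b, D) = 2 - 7/(8*D) (Q(b, D) = 2 - (7 + 0)/(4*(D + D)) = 2 - 7/(4*(2*D)) = 2 - 7*1/(2*D)/4 = 2 - 7/(8*D))
48/145 + 20/Q(-14, -13) = 48/145 + 20/(2 - 7/8/(-13)) = 48*(1/145) + 20/(2 - 7/8*(-1/13)) = 48/145 + 20/(2 + 7/104) = 48/145 + 20/(215/104) = 48/145 + 20*(104/215) = 48/145 + 416/43 = 62384/6235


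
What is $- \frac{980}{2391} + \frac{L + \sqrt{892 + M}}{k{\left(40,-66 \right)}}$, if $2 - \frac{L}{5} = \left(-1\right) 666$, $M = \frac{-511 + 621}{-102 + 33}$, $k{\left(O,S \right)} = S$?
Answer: $- \frac{1341770}{26301} - \frac{\sqrt{4239222}}{4554} \approx -51.468$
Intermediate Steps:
$M = - \frac{110}{69}$ ($M = \frac{110}{-69} = 110 \left(- \frac{1}{69}\right) = - \frac{110}{69} \approx -1.5942$)
$L = 3340$ ($L = 10 - 5 \left(\left(-1\right) 666\right) = 10 - -3330 = 10 + 3330 = 3340$)
$- \frac{980}{2391} + \frac{L + \sqrt{892 + M}}{k{\left(40,-66 \right)}} = - \frac{980}{2391} + \frac{3340 + \sqrt{892 - \frac{110}{69}}}{-66} = \left(-980\right) \frac{1}{2391} + \left(3340 + \sqrt{\frac{61438}{69}}\right) \left(- \frac{1}{66}\right) = - \frac{980}{2391} + \left(3340 + \frac{\sqrt{4239222}}{69}\right) \left(- \frac{1}{66}\right) = - \frac{980}{2391} - \left(\frac{1670}{33} + \frac{\sqrt{4239222}}{4554}\right) = - \frac{1341770}{26301} - \frac{\sqrt{4239222}}{4554}$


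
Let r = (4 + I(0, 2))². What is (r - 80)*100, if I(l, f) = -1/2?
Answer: -6775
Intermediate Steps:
I(l, f) = -½ (I(l, f) = -1*½ = -½)
r = 49/4 (r = (4 - ½)² = (7/2)² = 49/4 ≈ 12.250)
(r - 80)*100 = (49/4 - 80)*100 = -271/4*100 = -6775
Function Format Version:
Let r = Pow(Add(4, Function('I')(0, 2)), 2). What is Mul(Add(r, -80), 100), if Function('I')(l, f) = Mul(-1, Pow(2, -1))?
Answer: -6775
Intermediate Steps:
Function('I')(l, f) = Rational(-1, 2) (Function('I')(l, f) = Mul(-1, Rational(1, 2)) = Rational(-1, 2))
r = Rational(49, 4) (r = Pow(Add(4, Rational(-1, 2)), 2) = Pow(Rational(7, 2), 2) = Rational(49, 4) ≈ 12.250)
Mul(Add(r, -80), 100) = Mul(Add(Rational(49, 4), -80), 100) = Mul(Rational(-271, 4), 100) = -6775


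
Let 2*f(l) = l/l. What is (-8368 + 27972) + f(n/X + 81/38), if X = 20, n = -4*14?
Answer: 39209/2 ≈ 19605.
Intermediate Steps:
n = -56
f(l) = 1/2 (f(l) = (l/l)/2 = (1/2)*1 = 1/2)
(-8368 + 27972) + f(n/X + 81/38) = (-8368 + 27972) + 1/2 = 19604 + 1/2 = 39209/2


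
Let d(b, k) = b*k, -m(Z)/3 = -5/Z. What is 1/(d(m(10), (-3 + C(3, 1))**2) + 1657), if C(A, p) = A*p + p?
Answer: 2/3317 ≈ 0.00060295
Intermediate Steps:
C(A, p) = p + A*p
m(Z) = 15/Z (m(Z) = -(-15)/Z = 15/Z)
1/(d(m(10), (-3 + C(3, 1))**2) + 1657) = 1/((15/10)*(-3 + 1*(1 + 3))**2 + 1657) = 1/((15*(1/10))*(-3 + 1*4)**2 + 1657) = 1/(3*(-3 + 4)**2/2 + 1657) = 1/((3/2)*1**2 + 1657) = 1/((3/2)*1 + 1657) = 1/(3/2 + 1657) = 1/(3317/2) = 2/3317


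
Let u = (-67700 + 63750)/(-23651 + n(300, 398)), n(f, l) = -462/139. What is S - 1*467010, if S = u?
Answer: -1535505447460/3287951 ≈ -4.6701e+5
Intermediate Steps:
n(f, l) = -462/139 (n(f, l) = -462*1/139 = -462/139)
u = 549050/3287951 (u = (-67700 + 63750)/(-23651 - 462/139) = -3950/(-3287951/139) = -3950*(-139/3287951) = 549050/3287951 ≈ 0.16699)
S = 549050/3287951 ≈ 0.16699
S - 1*467010 = 549050/3287951 - 1*467010 = 549050/3287951 - 467010 = -1535505447460/3287951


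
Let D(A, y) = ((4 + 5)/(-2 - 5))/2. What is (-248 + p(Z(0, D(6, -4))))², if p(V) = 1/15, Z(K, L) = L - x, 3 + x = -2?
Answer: 13830961/225 ≈ 61471.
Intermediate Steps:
x = -5 (x = -3 - 2 = -5)
D(A, y) = -9/14 (D(A, y) = (9/(-7))*(½) = (9*(-⅐))*(½) = -9/7*½ = -9/14)
Z(K, L) = 5 + L (Z(K, L) = L - 1*(-5) = L + 5 = 5 + L)
p(V) = 1/15 (p(V) = 1*(1/15) = 1/15)
(-248 + p(Z(0, D(6, -4))))² = (-248 + 1/15)² = (-3719/15)² = 13830961/225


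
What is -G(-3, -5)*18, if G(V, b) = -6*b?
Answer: -540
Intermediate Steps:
-G(-3, -5)*18 = -(-6)*(-5)*18 = -1*30*18 = -30*18 = -540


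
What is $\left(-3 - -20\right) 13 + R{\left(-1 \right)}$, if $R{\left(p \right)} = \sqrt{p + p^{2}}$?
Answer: $221$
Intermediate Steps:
$\left(-3 - -20\right) 13 + R{\left(-1 \right)} = \left(-3 - -20\right) 13 + \sqrt{- (1 - 1)} = \left(-3 + 20\right) 13 + \sqrt{\left(-1\right) 0} = 17 \cdot 13 + \sqrt{0} = 221 + 0 = 221$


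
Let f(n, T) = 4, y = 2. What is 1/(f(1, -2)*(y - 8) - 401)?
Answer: -1/425 ≈ -0.0023529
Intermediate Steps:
1/(f(1, -2)*(y - 8) - 401) = 1/(4*(2 - 8) - 401) = 1/(4*(-6) - 401) = 1/(-24 - 401) = 1/(-425) = -1/425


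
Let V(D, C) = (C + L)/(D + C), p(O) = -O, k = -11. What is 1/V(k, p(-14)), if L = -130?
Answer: -3/116 ≈ -0.025862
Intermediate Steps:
V(D, C) = (-130 + C)/(C + D) (V(D, C) = (C - 130)/(D + C) = (-130 + C)/(C + D))
1/V(k, p(-14)) = 1/((-130 - 1*(-14))/(-1*(-14) - 11)) = 1/((-130 + 14)/(14 - 11)) = 1/(-116/3) = -3/116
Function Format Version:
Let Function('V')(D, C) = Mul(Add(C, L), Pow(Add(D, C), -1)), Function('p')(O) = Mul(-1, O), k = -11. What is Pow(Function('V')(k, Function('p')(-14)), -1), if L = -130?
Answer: Rational(-3, 116) ≈ -0.025862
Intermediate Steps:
Function('V')(D, C) = Mul(Pow(Add(C, D), -1), Add(-130, C)) (Function('V')(D, C) = Mul(Add(C, -130), Pow(Add(D, C), -1)) = Mul(Add(-130, C), Pow(Add(C, D), -1)) = Mul(Pow(Add(C, D), -1), Add(-130, C)))
Pow(Function('V')(k, Function('p')(-14)), -1) = Pow(Mul(Pow(Add(Mul(-1, -14), -11), -1), Add(-130, Mul(-1, -14))), -1) = Pow(Mul(Pow(Add(14, -11), -1), Add(-130, 14)), -1) = Pow(Mul(Pow(3, -1), -116), -1) = Pow(Mul(Rational(1, 3), -116), -1) = Pow(Rational(-116, 3), -1) = Rational(-3, 116)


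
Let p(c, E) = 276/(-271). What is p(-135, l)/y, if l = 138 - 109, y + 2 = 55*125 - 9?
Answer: -23/155012 ≈ -0.00014838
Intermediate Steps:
y = 6864 (y = -2 + (55*125 - 9) = -2 + (6875 - 9) = -2 + 6866 = 6864)
l = 29
p(c, E) = -276/271 (p(c, E) = 276*(-1/271) = -276/271)
p(-135, l)/y = -276/271/6864 = -276/271*1/6864 = -23/155012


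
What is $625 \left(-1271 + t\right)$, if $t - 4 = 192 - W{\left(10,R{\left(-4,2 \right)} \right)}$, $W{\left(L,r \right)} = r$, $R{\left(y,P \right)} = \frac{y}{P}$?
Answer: $-670625$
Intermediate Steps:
$t = 198$ ($t = 4 + \left(192 - - \frac{4}{2}\right) = 4 + \left(192 - \left(-4\right) \frac{1}{2}\right) = 4 + \left(192 - -2\right) = 4 + \left(192 + 2\right) = 4 + 194 = 198$)
$625 \left(-1271 + t\right) = 625 \left(-1271 + 198\right) = 625 \left(-1073\right) = -670625$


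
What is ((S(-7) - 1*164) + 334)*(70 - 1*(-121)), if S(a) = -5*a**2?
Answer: -14325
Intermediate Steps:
((S(-7) - 1*164) + 334)*(70 - 1*(-121)) = ((-5*(-7)**2 - 1*164) + 334)*(70 - 1*(-121)) = ((-5*49 - 164) + 334)*(70 + 121) = ((-245 - 164) + 334)*191 = (-409 + 334)*191 = -75*191 = -14325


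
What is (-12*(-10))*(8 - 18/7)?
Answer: 4560/7 ≈ 651.43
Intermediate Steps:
(-12*(-10))*(8 - 18/7) = 120*(8 - 18*⅐) = 120*(8 - 18/7) = 120*(38/7) = 4560/7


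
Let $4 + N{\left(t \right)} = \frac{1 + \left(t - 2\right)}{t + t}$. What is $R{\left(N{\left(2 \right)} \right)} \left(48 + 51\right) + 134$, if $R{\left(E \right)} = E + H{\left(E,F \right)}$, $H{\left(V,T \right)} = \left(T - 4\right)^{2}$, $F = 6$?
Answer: $\frac{635}{4} \approx 158.75$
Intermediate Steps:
$H{\left(V,T \right)} = \left(-4 + T\right)^{2}$
$N{\left(t \right)} = -4 + \frac{-1 + t}{2 t}$ ($N{\left(t \right)} = -4 + \frac{1 + \left(t - 2\right)}{t + t} = -4 + \frac{1 + \left(t - 2\right)}{2 t} = -4 + \left(1 + \left(-2 + t\right)\right) \frac{1}{2 t} = -4 + \left(-1 + t\right) \frac{1}{2 t} = -4 + \frac{-1 + t}{2 t}$)
$R{\left(E \right)} = 4 + E$ ($R{\left(E \right)} = E + \left(-4 + 6\right)^{2} = E + 2^{2} = E + 4 = 4 + E$)
$R{\left(N{\left(2 \right)} \right)} \left(48 + 51\right) + 134 = \left(4 + \frac{-1 - 14}{2 \cdot 2}\right) \left(48 + 51\right) + 134 = \left(4 + \frac{1}{2} \cdot \frac{1}{2} \left(-1 - 14\right)\right) 99 + 134 = \left(4 + \frac{1}{2} \cdot \frac{1}{2} \left(-15\right)\right) 99 + 134 = \left(4 - \frac{15}{4}\right) 99 + 134 = \frac{1}{4} \cdot 99 + 134 = \frac{99}{4} + 134 = \frac{635}{4}$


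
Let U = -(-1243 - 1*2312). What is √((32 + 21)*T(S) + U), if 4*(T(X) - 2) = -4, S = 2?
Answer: 2*√902 ≈ 60.067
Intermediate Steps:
T(X) = 1 (T(X) = 2 + (¼)*(-4) = 2 - 1 = 1)
U = 3555 (U = -(-1243 - 2312) = -1*(-3555) = 3555)
√((32 + 21)*T(S) + U) = √((32 + 21)*1 + 3555) = √(53*1 + 3555) = √(53 + 3555) = √3608 = 2*√902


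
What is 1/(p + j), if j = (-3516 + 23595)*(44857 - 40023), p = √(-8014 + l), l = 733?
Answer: 10784654/1046778857098253 - I*√809/3140336571294759 ≈ 1.0303e-8 - 9.0573e-15*I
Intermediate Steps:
p = 3*I*√809 (p = √(-8014 + 733) = √(-7281) = 3*I*√809 ≈ 85.329*I)
j = 97061886 (j = 20079*4834 = 97061886)
1/(p + j) = 1/(3*I*√809 + 97061886) = 1/(97061886 + 3*I*√809)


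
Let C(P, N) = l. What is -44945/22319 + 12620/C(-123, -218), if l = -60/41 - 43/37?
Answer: -427466004195/88896577 ≈ -4808.6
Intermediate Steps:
l = -3983/1517 (l = -60*1/41 - 43*1/37 = -60/41 - 43/37 = -3983/1517 ≈ -2.6256)
C(P, N) = -3983/1517
-44945/22319 + 12620/C(-123, -218) = -44945/22319 + 12620/(-3983/1517) = -44945*1/22319 + 12620*(-1517/3983) = -44945/22319 - 19144540/3983 = -427466004195/88896577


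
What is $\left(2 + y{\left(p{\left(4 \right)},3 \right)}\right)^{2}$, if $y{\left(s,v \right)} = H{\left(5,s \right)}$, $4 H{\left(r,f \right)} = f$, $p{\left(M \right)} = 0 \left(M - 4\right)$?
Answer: $4$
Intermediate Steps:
$p{\left(M \right)} = 0$ ($p{\left(M \right)} = 0 \left(-4 + M\right) = 0$)
$H{\left(r,f \right)} = \frac{f}{4}$
$y{\left(s,v \right)} = \frac{s}{4}$
$\left(2 + y{\left(p{\left(4 \right)},3 \right)}\right)^{2} = \left(2 + \frac{1}{4} \cdot 0\right)^{2} = \left(2 + 0\right)^{2} = 2^{2} = 4$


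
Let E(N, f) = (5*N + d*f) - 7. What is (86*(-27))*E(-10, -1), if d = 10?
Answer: 155574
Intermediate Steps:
E(N, f) = -7 + 5*N + 10*f (E(N, f) = (5*N + 10*f) - 7 = -7 + 5*N + 10*f)
(86*(-27))*E(-10, -1) = (86*(-27))*(-7 + 5*(-10) + 10*(-1)) = -2322*(-7 - 50 - 10) = -2322*(-67) = 155574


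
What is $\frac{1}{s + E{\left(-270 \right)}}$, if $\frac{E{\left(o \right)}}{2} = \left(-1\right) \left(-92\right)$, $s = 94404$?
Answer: $\frac{1}{94588} \approx 1.0572 \cdot 10^{-5}$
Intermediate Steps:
$E{\left(o \right)} = 184$ ($E{\left(o \right)} = 2 \left(\left(-1\right) \left(-92\right)\right) = 2 \cdot 92 = 184$)
$\frac{1}{s + E{\left(-270 \right)}} = \frac{1}{94404 + 184} = \frac{1}{94588}$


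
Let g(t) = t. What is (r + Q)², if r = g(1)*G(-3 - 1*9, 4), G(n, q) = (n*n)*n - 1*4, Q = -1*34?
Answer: 3118756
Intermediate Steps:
Q = -34
G(n, q) = -4 + n³ (G(n, q) = n²*n - 4 = n³ - 4 = -4 + n³)
r = -1732 (r = 1*(-4 + (-3 - 1*9)³) = 1*(-4 + (-3 - 9)³) = 1*(-4 + (-12)³) = 1*(-4 - 1728) = 1*(-1732) = -1732)
(r + Q)² = (-1732 - 34)² = (-1766)² = 3118756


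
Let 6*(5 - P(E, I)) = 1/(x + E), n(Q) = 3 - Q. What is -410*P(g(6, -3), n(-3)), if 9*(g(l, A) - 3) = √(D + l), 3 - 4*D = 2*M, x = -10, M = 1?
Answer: -249280/121 ≈ -2060.2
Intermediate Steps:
D = ¼ (D = ¾ - 1/2 = ¾ - ¼*2 = ¾ - ½ = ¼ ≈ 0.25000)
g(l, A) = 3 + √(¼ + l)/9
P(E, I) = 5 - 1/(6*(-10 + E))
-410*P(g(6, -3), n(-3)) = -205*(-301 + 30*(3 + √(1 + 4*6)/18))/(3*(-10 + (3 + √(1 + 4*6)/18))) = -205*(-301 + 30*(3 + √(1 + 24)/18))/(3*(-10 + (3 + √(1 + 24)/18))) = -205*(-301 + 30*(3 + √25/18))/(3*(-10 + (3 + √25/18))) = -205*(-301 + 30*(3 + (1/18)*5))/(3*(-10 + (3 + (1/18)*5))) = -205*(-301 + 30*(3 + 5/18))/(3*(-10 + (3 + 5/18))) = -205*(-301 + 30*(59/18))/(3*(-10 + 59/18)) = -205*(-301 + 295/3)/(3*(-121/18)) = -205*(-18)*(-608)/(3*121*3) = -410*608/121 = -249280/121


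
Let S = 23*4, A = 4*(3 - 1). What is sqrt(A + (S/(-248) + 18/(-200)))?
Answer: sqrt(724501)/310 ≈ 2.7457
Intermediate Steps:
A = 8 (A = 4*2 = 8)
S = 92
sqrt(A + (S/(-248) + 18/(-200))) = sqrt(8 + (92/(-248) + 18/(-200))) = sqrt(8 + (92*(-1/248) + 18*(-1/200))) = sqrt(8 + (-23/62 - 9/100)) = sqrt(8 - 1429/3100) = sqrt(23371/3100) = sqrt(724501)/310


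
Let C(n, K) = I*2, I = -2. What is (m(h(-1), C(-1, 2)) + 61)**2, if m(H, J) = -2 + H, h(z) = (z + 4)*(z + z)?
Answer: 2809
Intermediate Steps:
h(z) = 2*z*(4 + z) (h(z) = (4 + z)*(2*z) = 2*z*(4 + z))
C(n, K) = -4 (C(n, K) = -2*2 = -4)
(m(h(-1), C(-1, 2)) + 61)**2 = ((-2 + 2*(-1)*(4 - 1)) + 61)**2 = ((-2 + 2*(-1)*3) + 61)**2 = ((-2 - 6) + 61)**2 = (-8 + 61)**2 = 53**2 = 2809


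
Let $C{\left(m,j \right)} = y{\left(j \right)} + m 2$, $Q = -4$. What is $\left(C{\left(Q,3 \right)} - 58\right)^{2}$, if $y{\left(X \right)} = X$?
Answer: $3969$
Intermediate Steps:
$C{\left(m,j \right)} = j + 2 m$ ($C{\left(m,j \right)} = j + m 2 = j + 2 m$)
$\left(C{\left(Q,3 \right)} - 58\right)^{2} = \left(\left(3 + 2 \left(-4\right)\right) - 58\right)^{2} = \left(\left(3 - 8\right) - 58\right)^{2} = \left(-5 - 58\right)^{2} = \left(-63\right)^{2} = 3969$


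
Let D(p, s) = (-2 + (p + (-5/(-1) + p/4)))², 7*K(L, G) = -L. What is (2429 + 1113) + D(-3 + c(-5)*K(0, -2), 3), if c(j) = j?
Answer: 56681/16 ≈ 3542.6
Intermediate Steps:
K(L, G) = -L/7 (K(L, G) = (-L)/7 = -L/7)
D(p, s) = (3 + 5*p/4)² (D(p, s) = (-2 + (p + (-5*(-1) + p*(¼))))² = (-2 + (p + (5 + p/4)))² = (-2 + (5 + 5*p/4))² = (3 + 5*p/4)²)
(2429 + 1113) + D(-3 + c(-5)*K(0, -2), 3) = (2429 + 1113) + (12 + 5*(-3 - (-5)*0/7))²/16 = 3542 + (12 + 5*(-3 - 5*0))²/16 = 3542 + (12 + 5*(-3 + 0))²/16 = 3542 + (12 + 5*(-3))²/16 = 3542 + (12 - 15)²/16 = 3542 + (1/16)*(-3)² = 3542 + (1/16)*9 = 3542 + 9/16 = 56681/16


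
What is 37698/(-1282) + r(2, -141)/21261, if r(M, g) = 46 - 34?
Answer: -133580299/4542767 ≈ -29.405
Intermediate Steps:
r(M, g) = 12
37698/(-1282) + r(2, -141)/21261 = 37698/(-1282) + 12/21261 = 37698*(-1/1282) + 12*(1/21261) = -18849/641 + 4/7087 = -133580299/4542767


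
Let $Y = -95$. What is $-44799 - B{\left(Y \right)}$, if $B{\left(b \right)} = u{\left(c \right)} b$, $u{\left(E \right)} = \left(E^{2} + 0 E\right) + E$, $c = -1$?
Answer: $-44799$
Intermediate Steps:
$u{\left(E \right)} = E + E^{2}$ ($u{\left(E \right)} = \left(E^{2} + 0\right) + E = E^{2} + E = E + E^{2}$)
$B{\left(b \right)} = 0$ ($B{\left(b \right)} = - (1 - 1) b = \left(-1\right) 0 b = 0 b = 0$)
$-44799 - B{\left(Y \right)} = -44799 - 0 = -44799 + 0 = -44799$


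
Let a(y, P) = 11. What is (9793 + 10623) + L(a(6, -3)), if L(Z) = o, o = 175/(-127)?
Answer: 2592657/127 ≈ 20415.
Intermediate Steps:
o = -175/127 (o = 175*(-1/127) = -175/127 ≈ -1.3780)
L(Z) = -175/127
(9793 + 10623) + L(a(6, -3)) = (9793 + 10623) - 175/127 = 20416 - 175/127 = 2592657/127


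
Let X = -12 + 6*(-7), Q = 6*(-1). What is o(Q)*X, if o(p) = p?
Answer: 324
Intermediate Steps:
Q = -6
X = -54 (X = -12 - 42 = -54)
o(Q)*X = -6*(-54) = 324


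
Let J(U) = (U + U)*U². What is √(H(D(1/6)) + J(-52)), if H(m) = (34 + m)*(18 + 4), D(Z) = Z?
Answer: I*√2524179/3 ≈ 529.59*I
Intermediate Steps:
J(U) = 2*U³ (J(U) = (2*U)*U² = 2*U³)
H(m) = 748 + 22*m (H(m) = (34 + m)*22 = 748 + 22*m)
√(H(D(1/6)) + J(-52)) = √((748 + 22/6) + 2*(-52)³) = √((748 + 22*(⅙)) + 2*(-140608)) = √((748 + 11/3) - 281216) = √(2255/3 - 281216) = √(-841393/3) = I*√2524179/3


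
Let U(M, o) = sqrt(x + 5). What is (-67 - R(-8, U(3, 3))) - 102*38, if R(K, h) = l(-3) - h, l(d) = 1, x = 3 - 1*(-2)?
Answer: -3944 + sqrt(10) ≈ -3940.8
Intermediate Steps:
x = 5 (x = 3 + 2 = 5)
U(M, o) = sqrt(10) (U(M, o) = sqrt(5 + 5) = sqrt(10))
R(K, h) = 1 - h
(-67 - R(-8, U(3, 3))) - 102*38 = (-67 - (1 - sqrt(10))) - 102*38 = (-67 + (-1 + sqrt(10))) - 3876 = (-68 + sqrt(10)) - 3876 = -3944 + sqrt(10)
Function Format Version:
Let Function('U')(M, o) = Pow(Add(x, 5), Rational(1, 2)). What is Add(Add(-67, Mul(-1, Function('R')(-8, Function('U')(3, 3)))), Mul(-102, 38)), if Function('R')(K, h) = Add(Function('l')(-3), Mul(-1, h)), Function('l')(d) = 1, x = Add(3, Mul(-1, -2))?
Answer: Add(-3944, Pow(10, Rational(1, 2))) ≈ -3940.8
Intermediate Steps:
x = 5 (x = Add(3, 2) = 5)
Function('U')(M, o) = Pow(10, Rational(1, 2)) (Function('U')(M, o) = Pow(Add(5, 5), Rational(1, 2)) = Pow(10, Rational(1, 2)))
Function('R')(K, h) = Add(1, Mul(-1, h))
Add(Add(-67, Mul(-1, Function('R')(-8, Function('U')(3, 3)))), Mul(-102, 38)) = Add(Add(-67, Mul(-1, Add(1, Mul(-1, Pow(10, Rational(1, 2)))))), Mul(-102, 38)) = Add(Add(-67, Add(-1, Pow(10, Rational(1, 2)))), -3876) = Add(Add(-68, Pow(10, Rational(1, 2))), -3876) = Add(-3944, Pow(10, Rational(1, 2)))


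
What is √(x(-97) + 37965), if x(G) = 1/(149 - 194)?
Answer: 2*√2135530/15 ≈ 194.85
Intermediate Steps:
x(G) = -1/45 (x(G) = 1/(-45) = -1/45)
√(x(-97) + 37965) = √(-1/45 + 37965) = √(1708424/45) = 2*√2135530/15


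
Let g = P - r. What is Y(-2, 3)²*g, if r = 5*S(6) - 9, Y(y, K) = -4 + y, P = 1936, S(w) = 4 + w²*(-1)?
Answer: 75780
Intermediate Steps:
S(w) = 4 - w²
r = -169 (r = 5*(4 - 1*6²) - 9 = 5*(4 - 1*36) - 9 = 5*(4 - 36) - 9 = 5*(-32) - 9 = -160 - 9 = -169)
g = 2105 (g = 1936 - 1*(-169) = 1936 + 169 = 2105)
Y(-2, 3)²*g = (-4 - 2)²*2105 = (-6)²*2105 = 36*2105 = 75780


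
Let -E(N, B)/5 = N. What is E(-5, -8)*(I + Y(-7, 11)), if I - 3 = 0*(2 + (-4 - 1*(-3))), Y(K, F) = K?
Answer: -100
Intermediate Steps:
E(N, B) = -5*N
I = 3 (I = 3 + 0*(2 + (-4 - 1*(-3))) = 3 + 0*(2 + (-4 + 3)) = 3 + 0*(2 - 1) = 3 + 0*1 = 3 + 0 = 3)
E(-5, -8)*(I + Y(-7, 11)) = (-5*(-5))*(3 - 7) = 25*(-4) = -100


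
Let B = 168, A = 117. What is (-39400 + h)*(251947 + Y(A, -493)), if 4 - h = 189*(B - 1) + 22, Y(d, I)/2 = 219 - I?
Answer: -17984526951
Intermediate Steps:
Y(d, I) = 438 - 2*I (Y(d, I) = 2*(219 - I) = 438 - 2*I)
h = -31581 (h = 4 - (189*(168 - 1) + 22) = 4 - (189*167 + 22) = 4 - (31563 + 22) = 4 - 1*31585 = 4 - 31585 = -31581)
(-39400 + h)*(251947 + Y(A, -493)) = (-39400 - 31581)*(251947 + (438 - 2*(-493))) = -70981*(251947 + (438 + 986)) = -70981*(251947 + 1424) = -70981*253371 = -17984526951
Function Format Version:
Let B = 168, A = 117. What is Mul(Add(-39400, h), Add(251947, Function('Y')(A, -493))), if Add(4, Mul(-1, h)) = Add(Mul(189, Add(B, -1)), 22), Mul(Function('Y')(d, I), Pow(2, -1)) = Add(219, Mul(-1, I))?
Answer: -17984526951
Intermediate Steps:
Function('Y')(d, I) = Add(438, Mul(-2, I)) (Function('Y')(d, I) = Mul(2, Add(219, Mul(-1, I))) = Add(438, Mul(-2, I)))
h = -31581 (h = Add(4, Mul(-1, Add(Mul(189, Add(168, -1)), 22))) = Add(4, Mul(-1, Add(Mul(189, 167), 22))) = Add(4, Mul(-1, Add(31563, 22))) = Add(4, Mul(-1, 31585)) = Add(4, -31585) = -31581)
Mul(Add(-39400, h), Add(251947, Function('Y')(A, -493))) = Mul(Add(-39400, -31581), Add(251947, Add(438, Mul(-2, -493)))) = Mul(-70981, Add(251947, Add(438, 986))) = Mul(-70981, Add(251947, 1424)) = Mul(-70981, 253371) = -17984526951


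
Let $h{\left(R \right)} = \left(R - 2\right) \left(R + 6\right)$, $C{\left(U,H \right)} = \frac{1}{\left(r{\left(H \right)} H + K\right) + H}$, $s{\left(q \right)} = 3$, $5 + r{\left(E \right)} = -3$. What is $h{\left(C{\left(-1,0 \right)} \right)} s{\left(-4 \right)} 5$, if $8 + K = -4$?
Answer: $- \frac{8875}{48} \approx -184.9$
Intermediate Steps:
$K = -12$ ($K = -8 - 4 = -12$)
$r{\left(E \right)} = -8$ ($r{\left(E \right)} = -5 - 3 = -8$)
$C{\left(U,H \right)} = \frac{1}{-12 - 7 H}$ ($C{\left(U,H \right)} = \frac{1}{\left(- 8 H - 12\right) + H} = \frac{1}{\left(-12 - 8 H\right) + H} = \frac{1}{-12 - 7 H}$)
$h{\left(R \right)} = \left(-2 + R\right) \left(6 + R\right)$
$h{\left(C{\left(-1,0 \right)} \right)} s{\left(-4 \right)} 5 = \left(-12 + \left(\frac{1}{-12 - 0}\right)^{2} + \frac{4}{-12 - 0}\right) 3 \cdot 5 = \left(-12 + \left(\frac{1}{-12 + 0}\right)^{2} + \frac{4}{-12 + 0}\right) 3 \cdot 5 = \left(-12 + \left(\frac{1}{-12}\right)^{2} + \frac{4}{-12}\right) 3 \cdot 5 = \left(-12 + \left(- \frac{1}{12}\right)^{2} + 4 \left(- \frac{1}{12}\right)\right) 3 \cdot 5 = \left(-12 + \frac{1}{144} - \frac{1}{3}\right) 3 \cdot 5 = \left(- \frac{1775}{144}\right) 3 \cdot 5 = \left(- \frac{1775}{48}\right) 5 = - \frac{8875}{48}$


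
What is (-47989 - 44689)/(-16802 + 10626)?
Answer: 46339/3088 ≈ 15.006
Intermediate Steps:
(-47989 - 44689)/(-16802 + 10626) = -92678/(-6176) = -92678*(-1/6176) = 46339/3088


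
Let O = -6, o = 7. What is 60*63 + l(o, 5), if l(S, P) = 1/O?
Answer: 22679/6 ≈ 3779.8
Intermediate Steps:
l(S, P) = -1/6 (l(S, P) = 1/(-6) = -1/6)
60*63 + l(o, 5) = 60*63 - 1/6 = 3780 - 1/6 = 22679/6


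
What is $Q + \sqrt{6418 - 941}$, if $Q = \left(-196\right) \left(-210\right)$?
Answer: $41160 + \sqrt{5477} \approx 41234.0$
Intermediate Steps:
$Q = 41160$
$Q + \sqrt{6418 - 941} = 41160 + \sqrt{6418 - 941} = 41160 + \sqrt{5477}$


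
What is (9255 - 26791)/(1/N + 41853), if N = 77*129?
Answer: -87092544/207862925 ≈ -0.41899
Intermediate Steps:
N = 9933
(9255 - 26791)/(1/N + 41853) = (9255 - 26791)/(1/9933 + 41853) = -17536/(1/9933 + 41853) = -17536/415725850/9933 = -17536*9933/415725850 = -87092544/207862925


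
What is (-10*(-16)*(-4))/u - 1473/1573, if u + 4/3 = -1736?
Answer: -1164279/2049619 ≈ -0.56805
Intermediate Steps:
u = -5212/3 (u = -4/3 - 1736 = -5212/3 ≈ -1737.3)
(-10*(-16)*(-4))/u - 1473/1573 = (-10*(-16)*(-4))/(-5212/3) - 1473/1573 = (160*(-4))*(-3/5212) - 1473*1/1573 = -640*(-3/5212) - 1473/1573 = 480/1303 - 1473/1573 = -1164279/2049619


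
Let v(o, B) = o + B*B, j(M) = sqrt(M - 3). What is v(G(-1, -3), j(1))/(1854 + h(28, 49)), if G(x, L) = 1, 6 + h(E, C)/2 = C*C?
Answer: -1/6644 ≈ -0.00015051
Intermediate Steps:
h(E, C) = -12 + 2*C**2 (h(E, C) = -12 + 2*(C*C) = -12 + 2*C**2)
j(M) = sqrt(-3 + M)
v(o, B) = o + B**2
v(G(-1, -3), j(1))/(1854 + h(28, 49)) = (1 + (sqrt(-3 + 1))**2)/(1854 + (-12 + 2*49**2)) = (1 + (sqrt(-2))**2)/(1854 + (-12 + 2*2401)) = (1 + (I*sqrt(2))**2)/(1854 + (-12 + 4802)) = (1 - 2)/(1854 + 4790) = -1/6644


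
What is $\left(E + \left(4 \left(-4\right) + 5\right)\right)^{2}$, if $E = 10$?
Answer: $1$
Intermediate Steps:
$\left(E + \left(4 \left(-4\right) + 5\right)\right)^{2} = \left(10 + \left(4 \left(-4\right) + 5\right)\right)^{2} = \left(10 + \left(-16 + 5\right)\right)^{2} = \left(10 - 11\right)^{2} = \left(-1\right)^{2} = 1$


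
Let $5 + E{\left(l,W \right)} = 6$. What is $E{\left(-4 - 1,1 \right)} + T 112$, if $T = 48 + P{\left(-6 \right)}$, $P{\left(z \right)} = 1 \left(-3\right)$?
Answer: $5041$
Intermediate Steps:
$E{\left(l,W \right)} = 1$ ($E{\left(l,W \right)} = -5 + 6 = 1$)
$P{\left(z \right)} = -3$
$T = 45$ ($T = 48 - 3 = 45$)
$E{\left(-4 - 1,1 \right)} + T 112 = 1 + 45 \cdot 112 = 1 + 5040 = 5041$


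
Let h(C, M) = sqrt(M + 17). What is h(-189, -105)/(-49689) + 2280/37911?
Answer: 760/12637 - 2*I*sqrt(22)/49689 ≈ 0.060141 - 0.00018879*I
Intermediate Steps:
h(C, M) = sqrt(17 + M)
h(-189, -105)/(-49689) + 2280/37911 = sqrt(17 - 105)/(-49689) + 2280/37911 = sqrt(-88)*(-1/49689) + 2280*(1/37911) = (2*I*sqrt(22))*(-1/49689) + 760/12637 = -2*I*sqrt(22)/49689 + 760/12637 = 760/12637 - 2*I*sqrt(22)/49689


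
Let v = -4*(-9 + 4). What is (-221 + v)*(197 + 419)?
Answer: -123816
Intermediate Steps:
v = 20 (v = -4*(-5) = 20)
(-221 + v)*(197 + 419) = (-221 + 20)*(197 + 419) = -201*616 = -123816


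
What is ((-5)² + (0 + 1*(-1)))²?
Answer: 576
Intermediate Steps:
((-5)² + (0 + 1*(-1)))² = (25 + (0 - 1))² = (25 - 1)² = 24² = 576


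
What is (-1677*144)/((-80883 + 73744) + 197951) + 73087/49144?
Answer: 173182531/781438744 ≈ 0.22162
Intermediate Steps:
(-1677*144)/((-80883 + 73744) + 197951) + 73087/49144 = -241488/(-7139 + 197951) + 73087*(1/49144) = -241488/190812 + 73087/49144 = -241488*1/190812 + 73087/49144 = -20124/15901 + 73087/49144 = 173182531/781438744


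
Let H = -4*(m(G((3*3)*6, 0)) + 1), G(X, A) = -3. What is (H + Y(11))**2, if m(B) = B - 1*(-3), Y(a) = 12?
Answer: 64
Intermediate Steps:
m(B) = 3 + B (m(B) = B + 3 = 3 + B)
H = -4 (H = -4*((3 - 3) + 1) = -4*(0 + 1) = -4*1 = -4)
(H + Y(11))**2 = (-4 + 12)**2 = 8**2 = 64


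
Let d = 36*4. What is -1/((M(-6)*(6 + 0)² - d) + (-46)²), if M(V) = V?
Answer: -1/1756 ≈ -0.00056948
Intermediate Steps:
d = 144
-1/((M(-6)*(6 + 0)² - d) + (-46)²) = -1/((-6*(6 + 0)² - 1*144) + (-46)²) = -1/((-6*6² - 144) + 2116) = -1/((-6*36 - 144) + 2116) = -1/((-216 - 144) + 2116) = -1/(-360 + 2116) = -1/1756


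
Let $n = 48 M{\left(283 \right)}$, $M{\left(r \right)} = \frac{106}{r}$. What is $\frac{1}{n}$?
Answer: $\frac{283}{5088} \approx 0.055621$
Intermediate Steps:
$n = \frac{5088}{283}$ ($n = 48 \cdot \frac{106}{283} = \frac{5088}{283} \approx 17.979$)
$\frac{1}{n} = \frac{1}{\frac{5088}{283}} = \frac{283}{5088}$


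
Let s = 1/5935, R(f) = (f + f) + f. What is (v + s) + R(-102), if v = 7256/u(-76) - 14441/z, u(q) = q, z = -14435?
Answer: -130375040934/325552555 ≈ -400.47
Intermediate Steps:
v = -25910711/274265 (v = 7256/(-76) - 14441/(-14435) = 7256*(-1/76) - 14441*(-1/14435) = -1814/19 + 14441/14435 = -25910711/274265 ≈ -94.473)
R(f) = 3*f (R(f) = 2*f + f = 3*f)
s = 1/5935 ≈ 0.00016849
(v + s) + R(-102) = (-25910711/274265 + 1/5935) + 3*(-102) = -30755959104/325552555 - 306 = -130375040934/325552555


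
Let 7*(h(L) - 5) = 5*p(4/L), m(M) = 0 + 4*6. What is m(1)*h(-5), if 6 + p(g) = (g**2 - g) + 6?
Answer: 5064/35 ≈ 144.69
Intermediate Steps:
p(g) = g**2 - g (p(g) = -6 + ((g**2 - g) + 6) = -6 + (6 + g**2 - g) = g**2 - g)
m(M) = 24 (m(M) = 0 + 24 = 24)
h(L) = 5 + 20*(-1 + 4/L)/(7*L) (h(L) = 5 + (5*((4/L)*(-1 + 4/L)))/7 = 5 + (5*(4*(-1 + 4/L)/L))/7 = 5 + (20*(-1 + 4/L)/L)/7 = 5 + 20*(-1 + 4/L)/(7*L))
m(1)*h(-5) = 24*(5 - 20/7/(-5) + (80/7)/(-5)**2) = 24*(5 - 20/7*(-1/5) + (80/7)*(1/25)) = 24*(5 + 4/7 + 16/35) = 24*(211/35) = 5064/35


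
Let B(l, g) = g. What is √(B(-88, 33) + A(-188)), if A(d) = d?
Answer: I*√155 ≈ 12.45*I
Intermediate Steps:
√(B(-88, 33) + A(-188)) = √(33 - 188) = √(-155) = I*√155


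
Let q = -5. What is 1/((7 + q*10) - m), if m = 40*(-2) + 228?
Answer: -1/191 ≈ -0.0052356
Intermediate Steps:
m = 148 (m = -80 + 228 = 148)
1/((7 + q*10) - m) = 1/((7 - 5*10) - 1*148) = 1/((7 - 50) - 148) = 1/(-43 - 148) = 1/(-191) = -1/191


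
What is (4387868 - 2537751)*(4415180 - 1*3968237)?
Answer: 826896842331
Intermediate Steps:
(4387868 - 2537751)*(4415180 - 1*3968237) = 1850117*(4415180 - 3968237) = 1850117*446943 = 826896842331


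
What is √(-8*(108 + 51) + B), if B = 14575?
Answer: √13303 ≈ 115.34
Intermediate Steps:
√(-8*(108 + 51) + B) = √(-8*(108 + 51) + 14575) = √(-8*159 + 14575) = √(-1272 + 14575) = √13303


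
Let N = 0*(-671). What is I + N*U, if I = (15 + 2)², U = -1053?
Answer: 289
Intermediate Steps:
N = 0
I = 289 (I = 17² = 289)
I + N*U = 289 + 0*(-1053) = 289 + 0 = 289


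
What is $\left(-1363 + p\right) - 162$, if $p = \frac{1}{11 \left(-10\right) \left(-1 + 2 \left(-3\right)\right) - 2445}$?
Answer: $- \frac{2554376}{1675} \approx -1525.0$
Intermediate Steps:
$p = - \frac{1}{1675}$ ($p = \frac{1}{- 110 \left(-1 - 6\right) - 2445} = \frac{1}{\left(-110\right) \left(-7\right) - 2445} = \frac{1}{770 - 2445} = \frac{1}{-1675} = - \frac{1}{1675} \approx -0.00059702$)
$\left(-1363 + p\right) - 162 = \left(-1363 - \frac{1}{1675}\right) - 162 = - \frac{2283026}{1675} - 162 = - \frac{2554376}{1675}$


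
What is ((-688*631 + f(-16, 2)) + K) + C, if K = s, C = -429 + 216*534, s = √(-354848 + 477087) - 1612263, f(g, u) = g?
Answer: -1931492 + √122239 ≈ -1.9311e+6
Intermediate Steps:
s = -1612263 + √122239 (s = √122239 - 1612263 = -1612263 + √122239 ≈ -1.6119e+6)
C = 114915 (C = -429 + 115344 = 114915)
K = -1612263 + √122239 ≈ -1.6119e+6
((-688*631 + f(-16, 2)) + K) + C = ((-688*631 - 16) + (-1612263 + √122239)) + 114915 = ((-434128 - 16) + (-1612263 + √122239)) + 114915 = (-434144 + (-1612263 + √122239)) + 114915 = (-2046407 + √122239) + 114915 = -1931492 + √122239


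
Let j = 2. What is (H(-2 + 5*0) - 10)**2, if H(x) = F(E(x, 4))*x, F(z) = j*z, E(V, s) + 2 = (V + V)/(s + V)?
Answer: 36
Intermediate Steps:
E(V, s) = -2 + 2*V/(V + s) (E(V, s) = -2 + (V + V)/(s + V) = -2 + (2*V)/(V + s) = -2 + 2*V/(V + s))
F(z) = 2*z
H(x) = -16*x/(4 + x) (H(x) = (2*(-2*4/(x + 4)))*x = (2*(-2*4/(4 + x)))*x = (2*(-8/(4 + x)))*x = (-16/(4 + x))*x = -16*x/(4 + x))
(H(-2 + 5*0) - 10)**2 = (-16*(-2 + 5*0)/(4 + (-2 + 5*0)) - 10)**2 = (-16*(-2 + 0)/(4 + (-2 + 0)) - 10)**2 = (-16*(-2)/(4 - 2) - 10)**2 = (-16*(-2)/2 - 10)**2 = (-16*(-2)*1/2 - 10)**2 = (16 - 10)**2 = 6**2 = 36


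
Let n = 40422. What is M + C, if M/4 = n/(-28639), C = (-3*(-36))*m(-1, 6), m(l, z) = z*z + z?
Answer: 129744816/28639 ≈ 4530.4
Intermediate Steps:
m(l, z) = z + z² (m(l, z) = z² + z = z + z²)
C = 4536 (C = (-3*(-36))*(6*(1 + 6)) = 108*(6*7) = 108*42 = 4536)
M = -161688/28639 (M = 4*(40422/(-28639)) = 4*(40422*(-1/28639)) = 4*(-40422/28639) = -161688/28639 ≈ -5.6457)
M + C = -161688/28639 + 4536 = 129744816/28639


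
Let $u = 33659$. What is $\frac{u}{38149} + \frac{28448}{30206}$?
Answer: $\frac{1050983253}{576164347} \approx 1.8241$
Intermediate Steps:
$\frac{u}{38149} + \frac{28448}{30206} = \frac{33659}{38149} + \frac{28448}{30206} = 33659 \cdot \frac{1}{38149} + 28448 \cdot \frac{1}{30206} = \frac{33659}{38149} + \frac{14224}{15103} = \frac{1050983253}{576164347}$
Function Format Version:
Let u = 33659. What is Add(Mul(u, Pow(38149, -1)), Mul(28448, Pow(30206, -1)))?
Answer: Rational(1050983253, 576164347) ≈ 1.8241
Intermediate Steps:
Add(Mul(u, Pow(38149, -1)), Mul(28448, Pow(30206, -1))) = Add(Mul(33659, Pow(38149, -1)), Mul(28448, Pow(30206, -1))) = Add(Mul(33659, Rational(1, 38149)), Mul(28448, Rational(1, 30206))) = Add(Rational(33659, 38149), Rational(14224, 15103)) = Rational(1050983253, 576164347)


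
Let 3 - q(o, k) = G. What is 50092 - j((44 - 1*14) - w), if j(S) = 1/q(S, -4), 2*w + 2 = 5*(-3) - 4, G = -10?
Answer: 651195/13 ≈ 50092.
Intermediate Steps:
q(o, k) = 13 (q(o, k) = 3 - 1*(-10) = 3 + 10 = 13)
w = -21/2 (w = -1 + (5*(-3) - 4)/2 = -1 + (-15 - 4)/2 = -1 + (1/2)*(-19) = -1 - 19/2 = -21/2 ≈ -10.500)
j(S) = 1/13
50092 - j((44 - 1*14) - w) = 50092 - 1*1/13 = 50092 - 1/13 = 651195/13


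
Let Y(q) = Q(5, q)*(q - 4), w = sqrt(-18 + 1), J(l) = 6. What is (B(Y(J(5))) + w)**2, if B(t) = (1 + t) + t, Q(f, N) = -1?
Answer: (-3 + I*sqrt(17))**2 ≈ -8.0 - 24.739*I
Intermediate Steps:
w = I*sqrt(17) (w = sqrt(-17) = I*sqrt(17) ≈ 4.1231*I)
Y(q) = 4 - q (Y(q) = -(q - 4) = -(-4 + q) = 4 - q)
B(t) = 1 + 2*t
(B(Y(J(5))) + w)**2 = ((1 + 2*(4 - 1*6)) + I*sqrt(17))**2 = ((1 + 2*(4 - 6)) + I*sqrt(17))**2 = ((1 + 2*(-2)) + I*sqrt(17))**2 = ((1 - 4) + I*sqrt(17))**2 = (-3 + I*sqrt(17))**2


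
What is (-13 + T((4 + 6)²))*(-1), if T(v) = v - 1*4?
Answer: -83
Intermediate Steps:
T(v) = -4 + v (T(v) = v - 4 = -4 + v)
(-13 + T((4 + 6)²))*(-1) = (-13 + (-4 + (4 + 6)²))*(-1) = (-13 + (-4 + 10²))*(-1) = (-13 + (-4 + 100))*(-1) = (-13 + 96)*(-1) = 83*(-1) = -83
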